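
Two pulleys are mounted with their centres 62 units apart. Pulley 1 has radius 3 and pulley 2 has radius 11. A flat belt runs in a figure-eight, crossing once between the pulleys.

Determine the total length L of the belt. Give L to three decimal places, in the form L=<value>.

crossed belt: β = asin((r1+r2)/C) = asin(14/62) = 13.0503°
wrap1 = wrap2 = π + 2β = 206.1006°
tangent length = C·cosβ = 60.3987
L = (r1+r2)·wrap + 2·C·cosβ = 14·3.5971 + 2·60.3987 = 171.1572

L=171.157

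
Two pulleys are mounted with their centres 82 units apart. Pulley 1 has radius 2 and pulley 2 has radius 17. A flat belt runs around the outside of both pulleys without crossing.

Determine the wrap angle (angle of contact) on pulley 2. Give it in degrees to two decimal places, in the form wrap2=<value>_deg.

open belt: β = asin((r2−r1)/C) = asin(15/82) = 10.5403°
wrap1 = π − 2β = 158.9194°
wrap2 = π + 2β = 201.0806°

wrap2=201.08_deg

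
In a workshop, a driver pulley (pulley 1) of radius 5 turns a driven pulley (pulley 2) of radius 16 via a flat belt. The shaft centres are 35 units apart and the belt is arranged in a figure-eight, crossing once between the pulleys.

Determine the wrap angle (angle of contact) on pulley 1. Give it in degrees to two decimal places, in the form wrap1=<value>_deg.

wrap1=253.74_deg

crossed belt: β = asin((r1+r2)/C) = asin(21/35) = 36.8699°
wrap1 = wrap2 = π + 2β = 253.7398°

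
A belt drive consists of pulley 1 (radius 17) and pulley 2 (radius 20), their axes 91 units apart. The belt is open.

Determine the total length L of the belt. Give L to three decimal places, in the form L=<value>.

open belt: β = asin((r2−r1)/C) = asin(3/91) = 1.8892°
wrap1 = π − 2β = 176.2216°
wrap2 = π + 2β = 183.7784°
tangent length = C·cosβ = 90.9505
L = r1·wrap1 + r2·wrap2 + 2·C·cosβ = 17·3.0756 + 20·3.2075 + 2·90.9505 = 298.3378

L=298.338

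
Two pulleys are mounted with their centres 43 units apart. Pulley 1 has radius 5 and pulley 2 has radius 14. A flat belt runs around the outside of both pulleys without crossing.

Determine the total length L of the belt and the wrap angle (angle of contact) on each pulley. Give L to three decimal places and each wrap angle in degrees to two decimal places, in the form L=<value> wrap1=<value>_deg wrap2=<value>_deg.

L=147.581 wrap1=155.84_deg wrap2=204.16_deg

open belt: β = asin((r2−r1)/C) = asin(9/43) = 12.0815°
wrap1 = π − 2β = 155.8371°
wrap2 = π + 2β = 204.1629°
tangent length = C·cosβ = 42.0476
L = r1·wrap1 + r2·wrap2 + 2·C·cosβ = 5·2.7199 + 14·3.5633 + 2·42.0476 = 147.5810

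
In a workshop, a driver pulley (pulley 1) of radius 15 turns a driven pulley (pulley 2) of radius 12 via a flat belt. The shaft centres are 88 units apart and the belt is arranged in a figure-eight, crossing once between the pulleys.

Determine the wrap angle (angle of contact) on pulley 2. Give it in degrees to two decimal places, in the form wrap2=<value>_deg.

crossed belt: β = asin((r1+r2)/C) = asin(27/88) = 17.8676°
wrap1 = wrap2 = π + 2β = 215.7352°

wrap2=215.74_deg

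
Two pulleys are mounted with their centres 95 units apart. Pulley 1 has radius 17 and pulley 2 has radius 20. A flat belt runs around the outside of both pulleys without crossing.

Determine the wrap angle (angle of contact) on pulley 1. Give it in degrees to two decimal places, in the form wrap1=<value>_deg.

wrap1=176.38_deg

open belt: β = asin((r2−r1)/C) = asin(3/95) = 1.8096°
wrap1 = π − 2β = 176.3807°
wrap2 = π + 2β = 183.6193°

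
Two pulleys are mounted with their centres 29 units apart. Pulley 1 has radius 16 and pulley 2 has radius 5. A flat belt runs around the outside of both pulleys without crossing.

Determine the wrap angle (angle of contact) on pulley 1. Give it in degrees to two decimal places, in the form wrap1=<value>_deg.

wrap1=224.58_deg

open belt: β = asin((r2−r1)/C) = asin(-11/29) = -22.2910°
wrap1 = π − 2β = 224.5819°
wrap2 = π + 2β = 135.4181°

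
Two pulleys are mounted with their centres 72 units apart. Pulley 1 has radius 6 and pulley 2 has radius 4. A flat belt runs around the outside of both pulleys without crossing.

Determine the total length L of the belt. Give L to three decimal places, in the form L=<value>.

open belt: β = asin((r2−r1)/C) = asin(-2/72) = -1.5918°
wrap1 = π − 2β = 183.1835°
wrap2 = π + 2β = 176.8165°
tangent length = C·cosβ = 71.9722
L = r1·wrap1 + r2·wrap2 + 2·C·cosβ = 6·3.1972 + 4·3.0860 + 2·71.9722 = 175.4715

L=175.471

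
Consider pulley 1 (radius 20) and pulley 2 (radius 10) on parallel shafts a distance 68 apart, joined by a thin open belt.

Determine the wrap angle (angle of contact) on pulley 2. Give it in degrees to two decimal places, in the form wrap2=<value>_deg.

open belt: β = asin((r2−r1)/C) = asin(-10/68) = -8.4565°
wrap1 = π − 2β = 196.9130°
wrap2 = π + 2β = 163.0870°

wrap2=163.09_deg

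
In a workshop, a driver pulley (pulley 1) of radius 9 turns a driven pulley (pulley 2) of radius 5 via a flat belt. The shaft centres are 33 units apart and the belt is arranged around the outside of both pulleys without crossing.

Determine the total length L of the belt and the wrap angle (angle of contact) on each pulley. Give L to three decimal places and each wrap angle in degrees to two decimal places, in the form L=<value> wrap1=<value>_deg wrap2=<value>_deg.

open belt: β = asin((r2−r1)/C) = asin(-4/33) = -6.9621°
wrap1 = π − 2β = 193.9241°
wrap2 = π + 2β = 166.0759°
tangent length = C·cosβ = 32.7567
L = r1·wrap1 + r2·wrap2 + 2·C·cosβ = 9·3.3846 + 5·2.8986 + 2·32.7567 = 110.4677

L=110.468 wrap1=193.92_deg wrap2=166.08_deg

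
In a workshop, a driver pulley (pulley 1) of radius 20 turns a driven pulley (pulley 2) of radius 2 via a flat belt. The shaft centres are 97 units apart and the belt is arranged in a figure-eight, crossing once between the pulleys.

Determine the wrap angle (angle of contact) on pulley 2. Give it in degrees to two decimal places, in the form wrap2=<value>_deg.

crossed belt: β = asin((r1+r2)/C) = asin(22/97) = 13.1090°
wrap1 = wrap2 = π + 2β = 206.2180°

wrap2=206.22_deg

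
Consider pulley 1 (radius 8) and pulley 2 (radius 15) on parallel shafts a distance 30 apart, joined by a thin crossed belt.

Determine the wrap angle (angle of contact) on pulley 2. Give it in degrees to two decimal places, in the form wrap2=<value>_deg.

wrap2=280.11_deg

crossed belt: β = asin((r1+r2)/C) = asin(23/30) = 50.0555°
wrap1 = wrap2 = π + 2β = 280.1110°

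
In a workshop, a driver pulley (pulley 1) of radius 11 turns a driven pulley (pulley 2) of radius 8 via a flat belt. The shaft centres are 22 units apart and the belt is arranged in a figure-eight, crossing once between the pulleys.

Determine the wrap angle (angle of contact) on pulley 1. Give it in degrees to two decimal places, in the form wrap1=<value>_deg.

wrap1=299.45_deg

crossed belt: β = asin((r1+r2)/C) = asin(19/22) = 59.7274°
wrap1 = wrap2 = π + 2β = 299.4547°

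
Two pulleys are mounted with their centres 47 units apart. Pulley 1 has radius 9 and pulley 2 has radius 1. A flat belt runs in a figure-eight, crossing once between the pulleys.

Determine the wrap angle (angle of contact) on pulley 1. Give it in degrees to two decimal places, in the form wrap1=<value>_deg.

wrap1=204.57_deg

crossed belt: β = asin((r1+r2)/C) = asin(10/47) = 12.2845°
wrap1 = wrap2 = π + 2β = 204.5690°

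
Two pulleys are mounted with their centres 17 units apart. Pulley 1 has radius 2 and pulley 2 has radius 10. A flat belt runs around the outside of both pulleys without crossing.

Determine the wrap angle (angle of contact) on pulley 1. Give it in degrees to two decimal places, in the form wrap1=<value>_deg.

wrap1=123.86_deg

open belt: β = asin((r2−r1)/C) = asin(8/17) = 28.0725°
wrap1 = π − 2β = 123.8550°
wrap2 = π + 2β = 236.1450°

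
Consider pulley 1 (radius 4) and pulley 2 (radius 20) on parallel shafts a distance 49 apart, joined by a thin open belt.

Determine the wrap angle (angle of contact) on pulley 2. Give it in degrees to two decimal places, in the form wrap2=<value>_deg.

wrap2=218.12_deg

open belt: β = asin((r2−r1)/C) = asin(16/49) = 19.0583°
wrap1 = π − 2β = 141.8833°
wrap2 = π + 2β = 218.1167°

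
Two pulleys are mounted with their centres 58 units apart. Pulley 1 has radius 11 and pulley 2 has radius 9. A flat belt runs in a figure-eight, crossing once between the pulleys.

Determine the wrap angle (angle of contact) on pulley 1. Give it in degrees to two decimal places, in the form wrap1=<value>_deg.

wrap1=220.34_deg

crossed belt: β = asin((r1+r2)/C) = asin(20/58) = 20.1713°
wrap1 = wrap2 = π + 2β = 220.3425°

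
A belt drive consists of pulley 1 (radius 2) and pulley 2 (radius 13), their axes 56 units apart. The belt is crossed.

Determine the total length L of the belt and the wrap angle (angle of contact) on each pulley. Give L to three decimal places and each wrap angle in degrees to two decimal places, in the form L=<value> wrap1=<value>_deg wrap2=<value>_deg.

L=163.166 wrap1=211.07_deg wrap2=211.07_deg

crossed belt: β = asin((r1+r2)/C) = asin(15/56) = 15.5368°
wrap1 = wrap2 = π + 2β = 211.0736°
tangent length = C·cosβ = 53.9537
L = (r1+r2)·wrap + 2·C·cosβ = 15·3.6839 + 2·53.9537 = 163.1663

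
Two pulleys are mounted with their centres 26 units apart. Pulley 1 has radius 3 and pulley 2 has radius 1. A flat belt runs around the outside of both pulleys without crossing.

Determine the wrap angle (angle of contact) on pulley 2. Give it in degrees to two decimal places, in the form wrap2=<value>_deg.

open belt: β = asin((r2−r1)/C) = asin(-2/26) = -4.4117°
wrap1 = π − 2β = 188.8235°
wrap2 = π + 2β = 171.1765°

wrap2=171.18_deg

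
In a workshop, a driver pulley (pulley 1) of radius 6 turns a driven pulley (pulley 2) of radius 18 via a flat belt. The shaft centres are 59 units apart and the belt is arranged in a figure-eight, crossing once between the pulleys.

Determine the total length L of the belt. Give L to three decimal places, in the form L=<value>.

L=203.303

crossed belt: β = asin((r1+r2)/C) = asin(24/59) = 24.0027°
wrap1 = wrap2 = π + 2β = 228.0054°
tangent length = C·cosβ = 53.8981
L = (r1+r2)·wrap + 2·C·cosβ = 24·3.9794 + 2·53.8981 = 203.3028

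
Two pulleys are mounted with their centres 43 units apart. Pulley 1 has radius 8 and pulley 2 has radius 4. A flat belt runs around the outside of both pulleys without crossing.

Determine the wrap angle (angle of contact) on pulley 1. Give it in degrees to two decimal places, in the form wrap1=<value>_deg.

open belt: β = asin((r2−r1)/C) = asin(-4/43) = -5.3376°
wrap1 = π − 2β = 190.6751°
wrap2 = π + 2β = 169.3249°

wrap1=190.68_deg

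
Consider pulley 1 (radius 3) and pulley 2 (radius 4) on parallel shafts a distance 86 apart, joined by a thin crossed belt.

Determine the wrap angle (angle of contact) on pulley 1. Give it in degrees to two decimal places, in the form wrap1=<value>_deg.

crossed belt: β = asin((r1+r2)/C) = asin(7/86) = 4.6688°
wrap1 = wrap2 = π + 2β = 189.3375°

wrap1=189.34_deg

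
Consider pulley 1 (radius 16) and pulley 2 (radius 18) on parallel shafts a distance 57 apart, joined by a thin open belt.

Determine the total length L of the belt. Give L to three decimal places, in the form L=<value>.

L=220.884

open belt: β = asin((r2−r1)/C) = asin(2/57) = 2.0108°
wrap1 = π − 2β = 175.9784°
wrap2 = π + 2β = 184.0216°
tangent length = C·cosβ = 56.9649
L = r1·wrap1 + r2·wrap2 + 2·C·cosβ = 16·3.0714 + 18·3.2118 + 2·56.9649 = 220.8843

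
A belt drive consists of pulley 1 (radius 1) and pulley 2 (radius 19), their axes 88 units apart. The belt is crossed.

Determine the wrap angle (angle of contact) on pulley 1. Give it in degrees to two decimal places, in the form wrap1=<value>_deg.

crossed belt: β = asin((r1+r2)/C) = asin(20/88) = 13.1366°
wrap1 = wrap2 = π + 2β = 206.2731°

wrap1=206.27_deg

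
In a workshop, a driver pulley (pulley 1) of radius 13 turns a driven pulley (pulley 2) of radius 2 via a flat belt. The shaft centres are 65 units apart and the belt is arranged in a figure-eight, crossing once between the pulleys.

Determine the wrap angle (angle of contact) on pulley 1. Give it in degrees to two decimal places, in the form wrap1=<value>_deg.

crossed belt: β = asin((r1+r2)/C) = asin(15/65) = 13.3424°
wrap1 = wrap2 = π + 2β = 206.6847°

wrap1=206.68_deg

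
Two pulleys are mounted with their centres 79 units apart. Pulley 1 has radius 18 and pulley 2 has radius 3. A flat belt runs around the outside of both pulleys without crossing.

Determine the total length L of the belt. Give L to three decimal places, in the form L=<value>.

L=226.830

open belt: β = asin((r2−r1)/C) = asin(-15/79) = -10.9454°
wrap1 = π − 2β = 201.8908°
wrap2 = π + 2β = 158.1092°
tangent length = C·cosβ = 77.5629
L = r1·wrap1 + r2·wrap2 + 2·C·cosβ = 18·3.5237 + 3·2.7595 + 2·77.5629 = 226.8302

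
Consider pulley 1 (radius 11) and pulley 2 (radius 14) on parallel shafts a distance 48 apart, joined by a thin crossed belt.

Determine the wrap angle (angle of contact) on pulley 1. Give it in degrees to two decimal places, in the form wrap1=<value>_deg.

crossed belt: β = asin((r1+r2)/C) = asin(25/48) = 31.3882°
wrap1 = wrap2 = π + 2β = 242.7763°

wrap1=242.78_deg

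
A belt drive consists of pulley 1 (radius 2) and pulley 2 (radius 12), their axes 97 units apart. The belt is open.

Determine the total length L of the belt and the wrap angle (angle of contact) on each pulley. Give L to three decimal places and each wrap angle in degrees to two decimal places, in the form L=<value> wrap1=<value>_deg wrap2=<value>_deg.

L=239.014 wrap1=168.17_deg wrap2=191.83_deg

open belt: β = asin((r2−r1)/C) = asin(10/97) = 5.9173°
wrap1 = π − 2β = 168.1654°
wrap2 = π + 2β = 191.8346°
tangent length = C·cosβ = 96.4832
L = r1·wrap1 + r2·wrap2 + 2·C·cosβ = 2·2.9350 + 12·3.3481 + 2·96.4832 = 239.0141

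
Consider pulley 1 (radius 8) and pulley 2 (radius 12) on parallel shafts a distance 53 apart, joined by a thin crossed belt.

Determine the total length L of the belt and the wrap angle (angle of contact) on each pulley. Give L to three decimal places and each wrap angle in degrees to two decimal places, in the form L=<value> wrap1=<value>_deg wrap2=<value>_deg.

crossed belt: β = asin((r1+r2)/C) = asin(20/53) = 22.1702°
wrap1 = wrap2 = π + 2β = 224.3403°
tangent length = C·cosβ = 49.0816
L = (r1+r2)·wrap + 2·C·cosβ = 20·3.9155 + 2·49.0816 = 176.4727

L=176.473 wrap1=224.34_deg wrap2=224.34_deg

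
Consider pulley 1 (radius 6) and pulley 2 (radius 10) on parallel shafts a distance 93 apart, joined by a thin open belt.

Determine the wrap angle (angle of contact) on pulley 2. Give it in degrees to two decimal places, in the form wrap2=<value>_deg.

open belt: β = asin((r2−r1)/C) = asin(4/93) = 2.4651°
wrap1 = π − 2β = 175.0698°
wrap2 = π + 2β = 184.9302°

wrap2=184.93_deg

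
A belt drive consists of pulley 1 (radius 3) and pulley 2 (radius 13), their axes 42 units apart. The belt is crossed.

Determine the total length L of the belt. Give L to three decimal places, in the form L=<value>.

L=140.438

crossed belt: β = asin((r1+r2)/C) = asin(16/42) = 22.3927°
wrap1 = wrap2 = π + 2β = 224.7854°
tangent length = C·cosβ = 38.8330
L = (r1+r2)·wrap + 2·C·cosβ = 16·3.9232 + 2·38.8330 = 140.4379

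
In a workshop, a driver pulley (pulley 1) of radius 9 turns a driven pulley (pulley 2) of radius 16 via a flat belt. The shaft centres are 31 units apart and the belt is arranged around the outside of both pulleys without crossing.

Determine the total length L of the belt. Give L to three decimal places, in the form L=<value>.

open belt: β = asin((r2−r1)/C) = asin(7/31) = 13.0503°
wrap1 = π − 2β = 153.8994°
wrap2 = π + 2β = 206.1006°
tangent length = C·cosβ = 30.1993
L = r1·wrap1 + r2·wrap2 + 2·C·cosβ = 9·2.6861 + 16·3.5971 + 2·30.1993 = 142.1273

L=142.127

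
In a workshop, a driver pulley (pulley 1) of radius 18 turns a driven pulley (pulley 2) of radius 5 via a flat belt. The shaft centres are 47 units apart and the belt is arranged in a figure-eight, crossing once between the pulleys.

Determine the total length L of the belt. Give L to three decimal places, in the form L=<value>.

L=177.755

crossed belt: β = asin((r1+r2)/C) = asin(23/47) = 29.2986°
wrap1 = wrap2 = π + 2β = 238.5973°
tangent length = C·cosβ = 40.9878
L = (r1+r2)·wrap + 2·C·cosβ = 23·4.1643 + 2·40.9878 = 177.7547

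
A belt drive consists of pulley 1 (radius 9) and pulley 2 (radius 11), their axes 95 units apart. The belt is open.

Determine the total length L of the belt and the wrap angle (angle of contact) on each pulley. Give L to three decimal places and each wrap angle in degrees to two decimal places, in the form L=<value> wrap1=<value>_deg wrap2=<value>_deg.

open belt: β = asin((r2−r1)/C) = asin(2/95) = 1.2063°
wrap1 = π − 2β = 177.5874°
wrap2 = π + 2β = 182.4126°
tangent length = C·cosβ = 94.9789
L = r1·wrap1 + r2·wrap2 + 2·C·cosβ = 9·3.0995 + 11·3.1837 + 2·94.9789 = 252.8740

L=252.874 wrap1=177.59_deg wrap2=182.41_deg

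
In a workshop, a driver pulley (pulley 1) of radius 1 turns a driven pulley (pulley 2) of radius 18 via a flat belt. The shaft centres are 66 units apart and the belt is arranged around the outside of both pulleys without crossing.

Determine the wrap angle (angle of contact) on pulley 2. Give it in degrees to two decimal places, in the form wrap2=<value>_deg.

open belt: β = asin((r2−r1)/C) = asin(17/66) = 14.9263°
wrap1 = π − 2β = 150.1475°
wrap2 = π + 2β = 209.8525°

wrap2=209.85_deg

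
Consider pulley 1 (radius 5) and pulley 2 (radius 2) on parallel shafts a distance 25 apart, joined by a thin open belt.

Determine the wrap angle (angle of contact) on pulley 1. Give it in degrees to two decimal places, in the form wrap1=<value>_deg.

open belt: β = asin((r2−r1)/C) = asin(-3/25) = -6.8921°
wrap1 = π − 2β = 193.7842°
wrap2 = π + 2β = 166.2158°

wrap1=193.78_deg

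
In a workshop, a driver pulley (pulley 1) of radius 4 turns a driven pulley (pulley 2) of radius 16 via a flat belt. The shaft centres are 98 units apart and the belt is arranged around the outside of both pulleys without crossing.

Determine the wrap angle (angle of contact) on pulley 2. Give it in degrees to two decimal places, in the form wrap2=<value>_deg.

open belt: β = asin((r2−r1)/C) = asin(12/98) = 7.0335°
wrap1 = π − 2β = 165.9331°
wrap2 = π + 2β = 194.0669°

wrap2=194.07_deg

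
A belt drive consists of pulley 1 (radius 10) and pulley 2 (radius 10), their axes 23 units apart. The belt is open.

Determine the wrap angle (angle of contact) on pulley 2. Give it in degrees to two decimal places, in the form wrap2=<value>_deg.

open belt: β = asin((r2−r1)/C) = asin(0/23) = 0.0000°
wrap1 = π − 2β = 180.0000°
wrap2 = π + 2β = 180.0000°

wrap2=180.00_deg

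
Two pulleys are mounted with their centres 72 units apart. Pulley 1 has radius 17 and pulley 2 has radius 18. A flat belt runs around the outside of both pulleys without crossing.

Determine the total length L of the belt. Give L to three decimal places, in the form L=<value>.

open belt: β = asin((r2−r1)/C) = asin(1/72) = 0.7958°
wrap1 = π − 2β = 178.4084°
wrap2 = π + 2β = 181.5916°
tangent length = C·cosβ = 71.9931
L = r1·wrap1 + r2·wrap2 + 2·C·cosβ = 17·3.1138 + 18·3.1694 + 2·71.9931 = 253.9696

L=253.970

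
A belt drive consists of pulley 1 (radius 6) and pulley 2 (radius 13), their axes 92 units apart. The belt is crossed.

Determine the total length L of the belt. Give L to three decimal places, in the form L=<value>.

L=247.628

crossed belt: β = asin((r1+r2)/C) = asin(19/92) = 11.9186°
wrap1 = wrap2 = π + 2β = 203.8372°
tangent length = C·cosβ = 90.0167
L = (r1+r2)·wrap + 2·C·cosβ = 19·3.5576 + 2·90.0167 = 247.6283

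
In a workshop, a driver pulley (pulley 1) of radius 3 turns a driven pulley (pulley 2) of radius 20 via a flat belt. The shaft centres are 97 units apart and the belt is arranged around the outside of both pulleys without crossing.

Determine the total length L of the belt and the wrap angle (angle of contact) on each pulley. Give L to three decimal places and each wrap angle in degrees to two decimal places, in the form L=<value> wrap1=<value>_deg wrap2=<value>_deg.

L=269.244 wrap1=159.81_deg wrap2=200.19_deg

open belt: β = asin((r2−r1)/C) = asin(17/97) = 10.0937°
wrap1 = π − 2β = 159.8127°
wrap2 = π + 2β = 200.1873°
tangent length = C·cosβ = 95.4987
L = r1·wrap1 + r2·wrap2 + 2·C·cosβ = 3·2.7893 + 20·3.4939 + 2·95.4987 = 269.2437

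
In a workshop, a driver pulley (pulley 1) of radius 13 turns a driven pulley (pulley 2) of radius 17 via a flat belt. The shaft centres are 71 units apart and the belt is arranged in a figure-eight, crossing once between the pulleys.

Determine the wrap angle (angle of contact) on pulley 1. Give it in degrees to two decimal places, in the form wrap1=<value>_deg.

wrap1=229.99_deg

crossed belt: β = asin((r1+r2)/C) = asin(30/71) = 24.9947°
wrap1 = wrap2 = π + 2β = 229.9895°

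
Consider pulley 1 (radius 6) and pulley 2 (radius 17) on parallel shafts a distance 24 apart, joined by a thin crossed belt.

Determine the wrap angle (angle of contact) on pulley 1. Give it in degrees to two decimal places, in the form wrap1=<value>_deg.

wrap1=326.80_deg

crossed belt: β = asin((r1+r2)/C) = asin(23/24) = 73.4022°
wrap1 = wrap2 = π + 2β = 326.8043°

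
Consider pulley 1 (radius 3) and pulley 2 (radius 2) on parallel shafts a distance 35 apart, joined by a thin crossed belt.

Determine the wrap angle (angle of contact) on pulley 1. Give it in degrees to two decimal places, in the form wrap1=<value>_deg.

crossed belt: β = asin((r1+r2)/C) = asin(5/35) = 8.2132°
wrap1 = wrap2 = π + 2β = 196.4264°

wrap1=196.43_deg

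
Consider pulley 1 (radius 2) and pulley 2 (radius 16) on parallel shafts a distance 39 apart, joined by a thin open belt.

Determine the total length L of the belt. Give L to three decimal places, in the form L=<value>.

L=139.630

open belt: β = asin((r2−r1)/C) = asin(14/39) = 21.0372°
wrap1 = π − 2β = 137.9256°
wrap2 = π + 2β = 222.0744°
tangent length = C·cosβ = 36.4005
L = r1·wrap1 + r2·wrap2 + 2·C·cosβ = 2·2.4073 + 16·3.8759 + 2·36.4005 = 139.6305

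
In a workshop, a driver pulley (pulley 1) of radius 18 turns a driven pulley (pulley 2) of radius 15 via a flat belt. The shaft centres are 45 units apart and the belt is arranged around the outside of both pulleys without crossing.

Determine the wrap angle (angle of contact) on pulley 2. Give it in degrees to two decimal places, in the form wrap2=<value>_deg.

wrap2=172.35_deg

open belt: β = asin((r2−r1)/C) = asin(-3/45) = -3.8226°
wrap1 = π − 2β = 187.6451°
wrap2 = π + 2β = 172.3549°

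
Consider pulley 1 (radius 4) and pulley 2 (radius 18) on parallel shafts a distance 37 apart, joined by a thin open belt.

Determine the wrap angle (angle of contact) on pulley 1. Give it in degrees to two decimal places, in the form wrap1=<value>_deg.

wrap1=135.53_deg

open belt: β = asin((r2−r1)/C) = asin(14/37) = 22.2333°
wrap1 = π − 2β = 135.5335°
wrap2 = π + 2β = 224.4665°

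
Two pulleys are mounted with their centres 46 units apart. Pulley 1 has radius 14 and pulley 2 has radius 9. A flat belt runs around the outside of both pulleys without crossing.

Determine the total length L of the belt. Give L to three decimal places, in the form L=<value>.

L=164.801

open belt: β = asin((r2−r1)/C) = asin(-5/46) = -6.2401°
wrap1 = π − 2β = 192.4803°
wrap2 = π + 2β = 167.5197°
tangent length = C·cosβ = 45.7275
L = r1·wrap1 + r2·wrap2 + 2·C·cosβ = 14·3.3594 + 9·2.9238 + 2·45.7275 = 164.8006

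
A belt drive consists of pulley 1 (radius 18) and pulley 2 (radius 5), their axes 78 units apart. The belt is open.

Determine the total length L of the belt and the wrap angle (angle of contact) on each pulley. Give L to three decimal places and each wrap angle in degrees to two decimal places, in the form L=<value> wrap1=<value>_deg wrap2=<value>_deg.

open belt: β = asin((r2−r1)/C) = asin(-13/78) = -9.5941°
wrap1 = π − 2β = 199.1881°
wrap2 = π + 2β = 160.8119°
tangent length = C·cosβ = 76.9090
L = r1·wrap1 + r2·wrap2 + 2·C·cosβ = 18·3.4765 + 5·2.8067 + 2·76.9090 = 230.4284

L=230.428 wrap1=199.19_deg wrap2=160.81_deg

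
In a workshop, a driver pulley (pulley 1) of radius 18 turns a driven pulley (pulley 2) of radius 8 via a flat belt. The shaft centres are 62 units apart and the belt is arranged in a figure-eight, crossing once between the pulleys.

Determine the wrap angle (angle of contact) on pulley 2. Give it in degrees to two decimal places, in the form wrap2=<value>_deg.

wrap2=229.59_deg

crossed belt: β = asin((r1+r2)/C) = asin(26/62) = 24.7939°
wrap1 = wrap2 = π + 2β = 229.5877°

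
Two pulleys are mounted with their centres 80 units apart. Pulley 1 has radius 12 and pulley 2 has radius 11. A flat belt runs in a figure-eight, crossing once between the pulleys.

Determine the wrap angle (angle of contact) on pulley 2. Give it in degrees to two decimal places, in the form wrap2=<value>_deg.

wrap2=213.42_deg

crossed belt: β = asin((r1+r2)/C) = asin(23/80) = 16.7083°
wrap1 = wrap2 = π + 2β = 213.4167°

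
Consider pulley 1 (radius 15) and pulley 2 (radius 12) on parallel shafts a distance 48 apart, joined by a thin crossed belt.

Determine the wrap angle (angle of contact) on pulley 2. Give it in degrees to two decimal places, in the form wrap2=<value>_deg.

crossed belt: β = asin((r1+r2)/C) = asin(27/48) = 34.2289°
wrap1 = wrap2 = π + 2β = 248.4577°

wrap2=248.46_deg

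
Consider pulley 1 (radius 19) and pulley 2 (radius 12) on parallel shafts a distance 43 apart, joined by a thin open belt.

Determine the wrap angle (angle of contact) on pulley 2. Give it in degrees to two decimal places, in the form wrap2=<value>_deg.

wrap2=161.26_deg

open belt: β = asin((r2−r1)/C) = asin(-7/43) = -9.3689°
wrap1 = π − 2β = 198.7378°
wrap2 = π + 2β = 161.2622°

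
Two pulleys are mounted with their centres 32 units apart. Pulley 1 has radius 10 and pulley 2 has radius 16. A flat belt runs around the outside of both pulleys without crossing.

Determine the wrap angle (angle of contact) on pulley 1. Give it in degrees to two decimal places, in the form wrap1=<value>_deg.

wrap1=158.39_deg

open belt: β = asin((r2−r1)/C) = asin(6/32) = 10.8069°
wrap1 = π − 2β = 158.3862°
wrap2 = π + 2β = 201.6138°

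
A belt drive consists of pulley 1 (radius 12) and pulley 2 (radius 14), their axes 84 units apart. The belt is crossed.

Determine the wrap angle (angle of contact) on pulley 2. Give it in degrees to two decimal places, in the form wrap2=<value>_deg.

wrap2=216.06_deg

crossed belt: β = asin((r1+r2)/C) = asin(26/84) = 18.0305°
wrap1 = wrap2 = π + 2β = 216.0611°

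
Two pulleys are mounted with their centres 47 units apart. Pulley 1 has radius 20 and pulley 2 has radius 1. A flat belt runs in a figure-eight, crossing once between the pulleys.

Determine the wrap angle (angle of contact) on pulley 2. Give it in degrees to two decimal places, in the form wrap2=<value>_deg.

crossed belt: β = asin((r1+r2)/C) = asin(21/47) = 26.5391°
wrap1 = wrap2 = π + 2β = 233.0782°

wrap2=233.08_deg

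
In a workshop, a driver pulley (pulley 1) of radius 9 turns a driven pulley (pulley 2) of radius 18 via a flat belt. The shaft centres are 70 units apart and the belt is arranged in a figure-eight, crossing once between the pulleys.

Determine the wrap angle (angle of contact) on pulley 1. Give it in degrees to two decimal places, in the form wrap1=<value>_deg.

crossed belt: β = asin((r1+r2)/C) = asin(27/70) = 22.6881°
wrap1 = wrap2 = π + 2β = 225.3762°

wrap1=225.38_deg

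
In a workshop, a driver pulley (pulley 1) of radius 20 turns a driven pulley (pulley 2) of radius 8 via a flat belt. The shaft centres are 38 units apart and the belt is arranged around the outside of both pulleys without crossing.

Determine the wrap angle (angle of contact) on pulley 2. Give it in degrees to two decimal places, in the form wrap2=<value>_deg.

open belt: β = asin((r2−r1)/C) = asin(-12/38) = -18.4085°
wrap1 = π − 2β = 216.8170°
wrap2 = π + 2β = 143.1830°

wrap2=143.18_deg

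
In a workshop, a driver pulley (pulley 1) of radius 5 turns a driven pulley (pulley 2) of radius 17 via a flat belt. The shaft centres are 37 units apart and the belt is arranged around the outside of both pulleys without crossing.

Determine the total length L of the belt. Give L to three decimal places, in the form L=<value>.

open belt: β = asin((r2−r1)/C) = asin(12/37) = 18.9246°
wrap1 = π − 2β = 142.1507°
wrap2 = π + 2β = 217.8493°
tangent length = C·cosβ = 35.0000
L = r1·wrap1 + r2·wrap2 + 2·C·cosβ = 5·2.4810 + 17·3.8022 + 2·35.0000 = 147.0422

L=147.042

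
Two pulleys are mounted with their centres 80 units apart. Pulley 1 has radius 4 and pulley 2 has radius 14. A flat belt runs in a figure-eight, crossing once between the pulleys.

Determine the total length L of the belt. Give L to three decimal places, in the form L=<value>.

L=220.616

crossed belt: β = asin((r1+r2)/C) = asin(18/80) = 13.0029°
wrap1 = wrap2 = π + 2β = 206.0058°
tangent length = C·cosβ = 77.9487
L = (r1+r2)·wrap + 2·C·cosβ = 18·3.5955 + 2·77.9487 = 220.6160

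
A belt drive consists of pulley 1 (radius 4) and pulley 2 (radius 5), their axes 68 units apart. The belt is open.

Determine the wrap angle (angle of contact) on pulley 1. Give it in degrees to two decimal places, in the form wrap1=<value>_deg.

wrap1=178.31_deg

open belt: β = asin((r2−r1)/C) = asin(1/68) = 0.8426°
wrap1 = π − 2β = 178.3148°
wrap2 = π + 2β = 181.6852°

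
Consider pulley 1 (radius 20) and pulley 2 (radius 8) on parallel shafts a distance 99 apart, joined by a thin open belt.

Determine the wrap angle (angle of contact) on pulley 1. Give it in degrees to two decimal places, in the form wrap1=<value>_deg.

open belt: β = asin((r2−r1)/C) = asin(-12/99) = -6.9621°
wrap1 = π − 2β = 193.9241°
wrap2 = π + 2β = 166.0759°

wrap1=193.92_deg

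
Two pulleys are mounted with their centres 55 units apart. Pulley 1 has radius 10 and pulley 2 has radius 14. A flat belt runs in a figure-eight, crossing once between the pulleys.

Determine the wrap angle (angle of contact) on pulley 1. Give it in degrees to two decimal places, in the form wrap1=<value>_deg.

crossed belt: β = asin((r1+r2)/C) = asin(24/55) = 25.8721°
wrap1 = wrap2 = π + 2β = 231.7442°

wrap1=231.74_deg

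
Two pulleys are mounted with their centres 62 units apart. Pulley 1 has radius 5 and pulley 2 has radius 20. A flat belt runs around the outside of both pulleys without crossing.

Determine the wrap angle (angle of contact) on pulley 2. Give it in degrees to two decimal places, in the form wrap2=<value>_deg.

open belt: β = asin((r2−r1)/C) = asin(15/62) = 14.0008°
wrap1 = π − 2β = 151.9984°
wrap2 = π + 2β = 208.0016°

wrap2=208.00_deg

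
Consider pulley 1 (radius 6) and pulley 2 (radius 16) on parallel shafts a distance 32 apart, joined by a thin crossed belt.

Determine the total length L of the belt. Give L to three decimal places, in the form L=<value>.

L=148.945

crossed belt: β = asin((r1+r2)/C) = asin(22/32) = 43.4325°
wrap1 = wrap2 = π + 2β = 266.8651°
tangent length = C·cosβ = 23.2379
L = (r1+r2)·wrap + 2·C·cosβ = 22·4.6577 + 2·23.2379 = 148.9446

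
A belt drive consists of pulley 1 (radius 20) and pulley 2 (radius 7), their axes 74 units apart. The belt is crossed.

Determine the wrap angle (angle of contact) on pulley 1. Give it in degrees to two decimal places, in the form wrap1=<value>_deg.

crossed belt: β = asin((r1+r2)/C) = asin(27/74) = 21.3993°
wrap1 = wrap2 = π + 2β = 222.7985°

wrap1=222.80_deg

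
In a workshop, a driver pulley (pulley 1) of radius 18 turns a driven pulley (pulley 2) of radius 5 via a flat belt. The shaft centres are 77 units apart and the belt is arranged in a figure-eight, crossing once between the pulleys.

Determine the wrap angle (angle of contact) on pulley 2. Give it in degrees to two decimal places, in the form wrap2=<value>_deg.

wrap2=214.76_deg

crossed belt: β = asin((r1+r2)/C) = asin(23/77) = 17.3796°
wrap1 = wrap2 = π + 2β = 214.7592°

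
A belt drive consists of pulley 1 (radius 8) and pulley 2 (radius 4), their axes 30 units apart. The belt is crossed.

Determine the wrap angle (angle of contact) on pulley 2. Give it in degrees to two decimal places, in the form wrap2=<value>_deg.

crossed belt: β = asin((r1+r2)/C) = asin(12/30) = 23.5782°
wrap1 = wrap2 = π + 2β = 227.1564°

wrap2=227.16_deg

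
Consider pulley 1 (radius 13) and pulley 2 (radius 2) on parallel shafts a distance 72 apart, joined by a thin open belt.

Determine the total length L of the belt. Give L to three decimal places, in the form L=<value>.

open belt: β = asin((r2−r1)/C) = asin(-11/72) = -8.7879°
wrap1 = π − 2β = 197.5759°
wrap2 = π + 2β = 162.4241°
tangent length = C·cosβ = 71.1548
L = r1·wrap1 + r2·wrap2 + 2·C·cosβ = 13·3.4483 + 2·2.8348 + 2·71.1548 = 192.8077

L=192.808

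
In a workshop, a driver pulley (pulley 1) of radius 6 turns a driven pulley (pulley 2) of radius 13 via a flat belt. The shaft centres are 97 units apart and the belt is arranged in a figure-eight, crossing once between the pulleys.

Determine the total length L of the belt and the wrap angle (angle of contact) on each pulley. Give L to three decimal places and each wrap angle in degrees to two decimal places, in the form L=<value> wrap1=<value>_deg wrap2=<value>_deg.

crossed belt: β = asin((r1+r2)/C) = asin(19/97) = 11.2959°
wrap1 = wrap2 = π + 2β = 202.5918°
tangent length = C·cosβ = 95.1210
L = (r1+r2)·wrap + 2·C·cosβ = 19·3.5359 + 2·95.1210 = 257.4239

L=257.424 wrap1=202.59_deg wrap2=202.59_deg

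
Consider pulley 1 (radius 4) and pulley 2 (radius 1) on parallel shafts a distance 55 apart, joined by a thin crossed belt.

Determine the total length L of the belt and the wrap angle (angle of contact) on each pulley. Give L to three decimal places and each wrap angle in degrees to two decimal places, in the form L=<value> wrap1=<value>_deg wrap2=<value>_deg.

L=126.163 wrap1=190.43_deg wrap2=190.43_deg

crossed belt: β = asin((r1+r2)/C) = asin(5/55) = 5.2159°
wrap1 = wrap2 = π + 2β = 190.4318°
tangent length = C·cosβ = 54.7723
L = (r1+r2)·wrap + 2·C·cosβ = 5·3.3237 + 2·54.7723 = 126.1628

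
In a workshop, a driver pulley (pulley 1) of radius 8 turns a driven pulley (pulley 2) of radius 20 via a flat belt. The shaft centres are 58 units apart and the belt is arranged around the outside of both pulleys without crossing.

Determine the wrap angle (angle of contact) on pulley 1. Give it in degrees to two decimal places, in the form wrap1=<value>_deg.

open belt: β = asin((r2−r1)/C) = asin(12/58) = 11.9405°
wrap1 = π − 2β = 156.1189°
wrap2 = π + 2β = 203.8811°

wrap1=156.12_deg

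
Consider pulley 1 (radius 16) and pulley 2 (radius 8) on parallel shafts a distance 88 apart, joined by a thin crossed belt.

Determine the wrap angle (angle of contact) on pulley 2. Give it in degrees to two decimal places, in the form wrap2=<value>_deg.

crossed belt: β = asin((r1+r2)/C) = asin(24/88) = 15.8266°
wrap1 = wrap2 = π + 2β = 211.6532°

wrap2=211.65_deg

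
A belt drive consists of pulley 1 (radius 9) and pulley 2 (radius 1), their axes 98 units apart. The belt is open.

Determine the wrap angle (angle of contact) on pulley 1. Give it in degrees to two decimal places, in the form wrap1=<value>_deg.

open belt: β = asin((r2−r1)/C) = asin(-8/98) = -4.6824°
wrap1 = π − 2β = 189.3648°
wrap2 = π + 2β = 170.6352°

wrap1=189.36_deg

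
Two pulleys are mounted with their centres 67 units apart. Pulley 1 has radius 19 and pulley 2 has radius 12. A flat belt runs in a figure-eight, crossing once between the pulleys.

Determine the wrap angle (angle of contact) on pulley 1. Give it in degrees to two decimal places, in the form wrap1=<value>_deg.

crossed belt: β = asin((r1+r2)/C) = asin(31/67) = 27.5606°
wrap1 = wrap2 = π + 2β = 235.1212°

wrap1=235.12_deg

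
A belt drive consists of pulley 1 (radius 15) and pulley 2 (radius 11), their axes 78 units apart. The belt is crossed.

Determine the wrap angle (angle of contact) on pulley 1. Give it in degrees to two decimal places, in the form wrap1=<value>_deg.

crossed belt: β = asin((r1+r2)/C) = asin(26/78) = 19.4712°
wrap1 = wrap2 = π + 2β = 218.9424°

wrap1=218.94_deg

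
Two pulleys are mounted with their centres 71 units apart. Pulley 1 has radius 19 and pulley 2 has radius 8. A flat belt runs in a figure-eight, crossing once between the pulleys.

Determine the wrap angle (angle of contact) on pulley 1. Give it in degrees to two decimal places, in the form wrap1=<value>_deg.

crossed belt: β = asin((r1+r2)/C) = asin(27/71) = 22.3511°
wrap1 = wrap2 = π + 2β = 224.7023°

wrap1=224.70_deg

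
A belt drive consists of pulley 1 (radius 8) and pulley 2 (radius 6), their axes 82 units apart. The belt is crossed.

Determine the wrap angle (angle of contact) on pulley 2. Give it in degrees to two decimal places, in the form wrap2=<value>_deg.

crossed belt: β = asin((r1+r2)/C) = asin(14/82) = 9.8304°
wrap1 = wrap2 = π + 2β = 199.6607°

wrap2=199.66_deg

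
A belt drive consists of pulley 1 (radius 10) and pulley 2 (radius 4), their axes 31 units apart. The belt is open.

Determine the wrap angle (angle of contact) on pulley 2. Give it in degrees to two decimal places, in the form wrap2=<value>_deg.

open belt: β = asin((r2−r1)/C) = asin(-6/31) = -11.1599°
wrap1 = π − 2β = 202.3199°
wrap2 = π + 2β = 157.6801°

wrap2=157.68_deg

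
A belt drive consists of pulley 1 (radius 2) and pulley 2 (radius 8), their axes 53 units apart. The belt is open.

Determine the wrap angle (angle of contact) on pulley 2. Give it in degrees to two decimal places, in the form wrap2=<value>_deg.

wrap2=193.00_deg

open belt: β = asin((r2−r1)/C) = asin(6/53) = 6.5002°
wrap1 = π − 2β = 166.9995°
wrap2 = π + 2β = 193.0005°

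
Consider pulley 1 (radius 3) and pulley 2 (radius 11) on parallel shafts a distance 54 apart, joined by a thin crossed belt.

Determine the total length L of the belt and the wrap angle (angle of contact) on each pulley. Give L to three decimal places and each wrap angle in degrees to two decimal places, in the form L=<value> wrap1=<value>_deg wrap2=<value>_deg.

crossed belt: β = asin((r1+r2)/C) = asin(14/54) = 15.0261°
wrap1 = wrap2 = π + 2β = 210.0522°
tangent length = C·cosβ = 52.1536
L = (r1+r2)·wrap + 2·C·cosβ = 14·3.6661 + 2·52.1536 = 155.6327

L=155.633 wrap1=210.05_deg wrap2=210.05_deg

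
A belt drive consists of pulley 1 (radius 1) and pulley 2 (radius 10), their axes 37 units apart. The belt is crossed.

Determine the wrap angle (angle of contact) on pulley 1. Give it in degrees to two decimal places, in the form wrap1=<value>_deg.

wrap1=214.59_deg

crossed belt: β = asin((r1+r2)/C) = asin(11/37) = 17.2953°
wrap1 = wrap2 = π + 2β = 214.5907°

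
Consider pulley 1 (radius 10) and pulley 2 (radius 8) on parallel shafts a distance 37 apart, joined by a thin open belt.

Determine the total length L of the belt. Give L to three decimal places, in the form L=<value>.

open belt: β = asin((r2−r1)/C) = asin(-2/37) = -3.0986°
wrap1 = π − 2β = 186.1972°
wrap2 = π + 2β = 173.8028°
tangent length = C·cosβ = 36.9459
L = r1·wrap1 + r2·wrap2 + 2·C·cosβ = 10·3.2498 + 8·3.0334 + 2·36.9459 = 130.6568

L=130.657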